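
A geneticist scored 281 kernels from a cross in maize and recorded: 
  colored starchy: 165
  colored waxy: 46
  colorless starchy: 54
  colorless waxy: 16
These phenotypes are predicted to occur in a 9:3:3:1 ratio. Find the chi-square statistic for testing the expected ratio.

The 9:3:3:1 ratio has 16 parts, so with N = 281 the expected counts are:
  colored starchy: 281 × 9/16 = 158.0625
  colored waxy: 281 × 3/16 = 52.6875
  colorless starchy: 281 × 3/16 = 52.6875
  colorless waxy: 281 × 1/16 = 17.5625
χ² = Σ (O − E)² / E
  colored starchy: (165 − 158.0625)² / 158.0625 = 0.3045
  colored waxy: (46 − 52.6875)² / 52.6875 = 0.8488
  colorless starchy: (54 − 52.6875)² / 52.6875 = 0.0327
  colorless waxy: (16 − 17.5625)² / 17.5625 = 0.1390
χ² = 0.3045 + 0.8488 + 0.0327 + 0.1390 = 1.325

1.325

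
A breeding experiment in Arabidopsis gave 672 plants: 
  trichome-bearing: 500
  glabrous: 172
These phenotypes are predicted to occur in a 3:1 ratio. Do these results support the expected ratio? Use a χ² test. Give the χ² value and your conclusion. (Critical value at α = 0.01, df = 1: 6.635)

Under the 3:1 hypothesis (Σ ratio = 4, N = 672):
  trichome-bearing: 672 × 3/4 = 504
  glabrous: 672 × 1/4 = 168
χ² = Σ (O − E)² / E
  trichome-bearing: (500 − 504)² / 504 = 0.0317
  glabrous: (172 − 168)² / 168 = 0.0952
χ² = 0.0317 + 0.0952 = 0.1269 ≈ 0.127
Degrees of freedom = 2 − 1 = 1; critical value at α = 0.01 is 6.635.
Since 0.127 < 6.635, we fail to reject the null hypothesis — the data are consistent with the 3:1 ratio.

0.127; consistent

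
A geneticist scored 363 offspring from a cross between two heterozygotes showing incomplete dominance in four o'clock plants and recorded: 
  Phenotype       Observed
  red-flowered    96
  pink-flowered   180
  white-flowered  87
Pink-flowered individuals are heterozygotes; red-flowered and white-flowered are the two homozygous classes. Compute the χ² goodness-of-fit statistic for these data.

With incomplete dominance, a heterozygote × heterozygote cross gives a 1:2:1 phenotypic ratio.
Expected counts for N = 363 under a 1:2:1 ratio (total parts = 4):
  red-flowered: 363 × 1/4 = 90.75
  pink-flowered: 363 × 2/4 = 181.5
  white-flowered: 363 × 1/4 = 90.75
χ² = Σ (O − E)² / E
  red-flowered: (96 − 90.75)² / 90.75 = 0.3037
  pink-flowered: (180 − 181.5)² / 181.5 = 0.0124
  white-flowered: (87 − 90.75)² / 90.75 = 0.1550
χ² = 0.3037 + 0.0124 + 0.1550 = 0.4711 ≈ 0.471

0.471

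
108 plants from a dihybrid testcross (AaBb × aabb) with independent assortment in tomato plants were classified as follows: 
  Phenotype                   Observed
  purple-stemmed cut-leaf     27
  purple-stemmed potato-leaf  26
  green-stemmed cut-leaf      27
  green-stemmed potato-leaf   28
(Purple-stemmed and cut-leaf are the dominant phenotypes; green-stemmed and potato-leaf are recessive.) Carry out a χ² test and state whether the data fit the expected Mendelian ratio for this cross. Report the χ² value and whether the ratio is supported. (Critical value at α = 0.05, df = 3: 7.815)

A dihybrid testcross with independent assortment gives a 1:1:1:1 ratio.
The 1:1:1:1 ratio has 4 parts, so with N = 108 the expected counts are:
  purple-stemmed cut-leaf: 108 × 1/4 = 27
  purple-stemmed potato-leaf: 108 × 1/4 = 27
  green-stemmed cut-leaf: 108 × 1/4 = 27
  green-stemmed potato-leaf: 108 × 1/4 = 27
χ² = Σ (O − E)² / E
  purple-stemmed cut-leaf: (27 − 27)² / 27 = 0.0000
  purple-stemmed potato-leaf: (26 − 27)² / 27 = 0.0370
  green-stemmed cut-leaf: (27 − 27)² / 27 = 0.0000
  green-stemmed potato-leaf: (28 − 27)² / 27 = 0.0370
χ² = 0.0000 + 0.0370 + 0.0000 + 0.0370 = 0.074
Degrees of freedom = 4 − 1 = 3; critical value at α = 0.05 is 7.815.
Since 0.074 < 7.815, we fail to reject the null hypothesis — the data are consistent with the 1:1:1:1 ratio.

0.074; consistent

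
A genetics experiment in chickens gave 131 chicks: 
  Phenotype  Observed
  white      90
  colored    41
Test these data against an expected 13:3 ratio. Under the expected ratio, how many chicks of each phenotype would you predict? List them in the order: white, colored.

Under the 13:3 hypothesis (Σ ratio = 16, N = 131):
  white: 131 × 13/16 = 106.4375
  colored: 131 × 3/16 = 24.5625

106.4375, 24.5625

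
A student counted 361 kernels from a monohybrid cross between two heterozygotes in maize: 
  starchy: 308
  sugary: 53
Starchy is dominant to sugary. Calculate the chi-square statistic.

For a monohybrid cross between heterozygotes with complete dominance, the expected phenotypic ratio is 3:1.
Total ratio parts = 4. Expected numbers out of 361:
  starchy: 361 × 3/4 = 270.75
  sugary: 361 × 1/4 = 90.25
χ² = Σ (O − E)² / E
  starchy: (308 − 270.75)² / 270.75 = 5.1249
  sugary: (53 − 90.25)² / 90.25 = 15.3747
χ² = 5.1249 + 15.3747 = 20.4996 ≈ 20.500

20.500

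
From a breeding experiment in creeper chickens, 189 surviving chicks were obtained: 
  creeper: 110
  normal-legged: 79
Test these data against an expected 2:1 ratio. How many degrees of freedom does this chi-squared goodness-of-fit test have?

A goodness-of-fit test with 2 phenotype classes has df = 2 − 1 = 1.

1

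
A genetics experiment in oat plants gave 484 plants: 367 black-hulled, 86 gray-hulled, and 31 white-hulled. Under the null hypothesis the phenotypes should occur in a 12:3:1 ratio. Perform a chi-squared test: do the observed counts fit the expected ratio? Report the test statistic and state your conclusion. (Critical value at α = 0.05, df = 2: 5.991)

Total ratio parts = 16. Expected numbers out of 484:
  black-hulled: 484 × 12/16 = 363
  gray-hulled: 484 × 3/16 = 90.75
  white-hulled: 484 × 1/16 = 30.25
χ² = Σ (O − E)² / E
  black-hulled: (367 − 363)² / 363 = 0.0441
  gray-hulled: (86 − 90.75)² / 90.75 = 0.2486
  white-hulled: (31 − 30.25)² / 30.25 = 0.0186
χ² = 0.0441 + 0.2486 + 0.0186 = 0.3113 ≈ 0.311
Degrees of freedom = 3 − 1 = 2; critical value at α = 0.05 is 5.991.
Since 0.311 < 5.991, we fail to reject the null hypothesis — the data are consistent with the 12:3:1 ratio.

0.311; consistent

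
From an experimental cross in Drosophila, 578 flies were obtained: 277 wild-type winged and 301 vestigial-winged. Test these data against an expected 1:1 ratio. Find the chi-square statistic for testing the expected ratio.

0.997

Expected counts for N = 578 under a 1:1 ratio (total parts = 2):
  wild-type winged: 578 × 1/2 = 289
  vestigial-winged: 578 × 1/2 = 289
χ² = Σ (O − E)² / E
  wild-type winged: (277 − 289)² / 289 = 0.4983
  vestigial-winged: (301 − 289)² / 289 = 0.4983
χ² = 0.4983 + 0.4983 = 0.9966 ≈ 0.997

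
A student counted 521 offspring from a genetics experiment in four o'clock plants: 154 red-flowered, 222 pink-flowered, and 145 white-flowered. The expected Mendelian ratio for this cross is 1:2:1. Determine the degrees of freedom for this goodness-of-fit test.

A goodness-of-fit test with 3 phenotype classes has df = 3 − 1 = 2.

2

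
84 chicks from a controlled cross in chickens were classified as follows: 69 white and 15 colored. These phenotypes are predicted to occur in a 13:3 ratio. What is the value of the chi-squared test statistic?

0.044

Expected counts for N = 84 under a 13:3 ratio (total parts = 16):
  white: 84 × 13/16 = 68.25
  colored: 84 × 3/16 = 15.75
χ² = Σ (O − E)² / E
  white: (69 − 68.25)² / 68.25 = 0.0082
  colored: (15 − 15.75)² / 15.75 = 0.0357
χ² = 0.0082 + 0.0357 = 0.0439 ≈ 0.044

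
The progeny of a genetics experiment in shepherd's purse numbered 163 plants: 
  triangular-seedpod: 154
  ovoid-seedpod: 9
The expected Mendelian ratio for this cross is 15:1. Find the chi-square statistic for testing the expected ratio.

Expected counts for N = 163 under a 15:1 ratio (total parts = 16):
  triangular-seedpod: 163 × 15/16 = 152.8125
  ovoid-seedpod: 163 × 1/16 = 10.1875
χ² = Σ (O − E)² / E
  triangular-seedpod: (154 − 152.8125)² / 152.8125 = 0.0092
  ovoid-seedpod: (9 − 10.1875)² / 10.1875 = 0.1384
χ² = 0.0092 + 0.1384 = 0.1476 ≈ 0.148

0.148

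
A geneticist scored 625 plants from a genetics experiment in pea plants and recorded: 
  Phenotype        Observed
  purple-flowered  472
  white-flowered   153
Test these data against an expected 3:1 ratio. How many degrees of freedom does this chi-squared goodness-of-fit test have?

A goodness-of-fit test with 2 phenotype classes has df = 2 − 1 = 1.

1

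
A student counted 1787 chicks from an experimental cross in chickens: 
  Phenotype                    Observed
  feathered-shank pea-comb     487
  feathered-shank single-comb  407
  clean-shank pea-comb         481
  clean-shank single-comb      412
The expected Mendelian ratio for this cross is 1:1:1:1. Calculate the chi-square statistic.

Total ratio parts = 4. Expected numbers out of 1787:
  feathered-shank pea-comb: 1787 × 1/4 = 446.75
  feathered-shank single-comb: 1787 × 1/4 = 446.75
  clean-shank pea-comb: 1787 × 1/4 = 446.75
  clean-shank single-comb: 1787 × 1/4 = 446.75
χ² = Σ (O − E)² / E
  feathered-shank pea-comb: (487 − 446.75)² / 446.75 = 3.6263
  feathered-shank single-comb: (407 − 446.75)² / 446.75 = 3.5368
  clean-shank pea-comb: (481 − 446.75)² / 446.75 = 2.6258
  clean-shank single-comb: (412 − 446.75)² / 446.75 = 2.7030
χ² = 3.6263 + 3.5368 + 2.6258 + 2.7030 = 12.4919 ≈ 12.492

12.492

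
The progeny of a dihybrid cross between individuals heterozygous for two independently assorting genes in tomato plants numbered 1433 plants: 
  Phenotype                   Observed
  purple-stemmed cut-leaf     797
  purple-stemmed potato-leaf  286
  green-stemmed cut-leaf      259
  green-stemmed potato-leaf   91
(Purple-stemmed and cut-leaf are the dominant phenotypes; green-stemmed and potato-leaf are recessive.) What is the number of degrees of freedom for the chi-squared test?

A dihybrid F₂ with independent assortment and complete dominance at both loci gives a 9:3:3:1 phenotypic ratio.
A goodness-of-fit test with 4 phenotype classes has df = 4 − 1 = 3.

3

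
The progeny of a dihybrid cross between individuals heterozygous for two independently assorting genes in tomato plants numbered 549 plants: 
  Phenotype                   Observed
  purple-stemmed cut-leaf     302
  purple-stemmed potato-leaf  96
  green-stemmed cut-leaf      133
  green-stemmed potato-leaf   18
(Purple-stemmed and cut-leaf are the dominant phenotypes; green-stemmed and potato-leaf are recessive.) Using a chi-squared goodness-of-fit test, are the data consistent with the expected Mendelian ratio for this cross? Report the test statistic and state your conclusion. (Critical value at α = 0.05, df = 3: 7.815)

17.153; not consistent

A dihybrid F₂ with independent assortment and complete dominance at both loci gives a 9:3:3:1 phenotypic ratio.
Under the 9:3:3:1 hypothesis (Σ ratio = 16, N = 549):
  purple-stemmed cut-leaf: 549 × 9/16 = 308.8125
  purple-stemmed potato-leaf: 549 × 3/16 = 102.9375
  green-stemmed cut-leaf: 549 × 3/16 = 102.9375
  green-stemmed potato-leaf: 549 × 1/16 = 34.3125
χ² = Σ (O − E)² / E
  purple-stemmed cut-leaf: (302 − 308.8125)² / 308.8125 = 0.1503
  purple-stemmed potato-leaf: (96 − 102.9375)² / 102.9375 = 0.4676
  green-stemmed cut-leaf: (133 − 102.9375)² / 102.9375 = 8.7796
  green-stemmed potato-leaf: (18 − 34.3125)² / 34.3125 = 7.7551
χ² = 0.1503 + 0.4676 + 8.7796 + 7.7551 = 17.1526 ≈ 17.153
Degrees of freedom = 4 − 1 = 3; critical value at α = 0.05 is 7.815.
Since 17.153 > 7.815, we reject the null hypothesis — the data do not fit the 9:3:3:1 ratio.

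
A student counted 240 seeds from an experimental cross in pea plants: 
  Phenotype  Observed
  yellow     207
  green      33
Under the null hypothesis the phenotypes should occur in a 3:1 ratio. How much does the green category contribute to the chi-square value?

Total ratio parts = 4. Expected numbers out of 240:
  yellow: 240 × 3/4 = 180
  green: 240 × 1/4 = 60
Contribution of green: (33 − 60)² / 60 = 12.1500

12.150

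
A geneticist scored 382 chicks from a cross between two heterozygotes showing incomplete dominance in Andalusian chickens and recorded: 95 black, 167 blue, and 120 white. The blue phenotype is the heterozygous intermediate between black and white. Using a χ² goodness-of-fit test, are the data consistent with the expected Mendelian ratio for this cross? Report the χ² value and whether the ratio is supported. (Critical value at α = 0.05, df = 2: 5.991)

9.304; not consistent

With incomplete dominance, a heterozygote × heterozygote cross gives a 1:2:1 phenotypic ratio.
Under the 1:2:1 hypothesis (Σ ratio = 4, N = 382):
  black: 382 × 1/4 = 95.5
  blue: 382 × 2/4 = 191
  white: 382 × 1/4 = 95.5
χ² = Σ (O − E)² / E
  black: (95 − 95.5)² / 95.5 = 0.0026
  blue: (167 − 191)² / 191 = 3.0157
  white: (120 − 95.5)² / 95.5 = 6.2853
χ² = 0.0026 + 3.0157 + 6.2853 = 9.3036 ≈ 9.304
Degrees of freedom = 3 − 1 = 2; critical value at α = 0.05 is 5.991.
Since 9.304 > 5.991, we reject the null hypothesis — the data do not fit the 1:2:1 ratio.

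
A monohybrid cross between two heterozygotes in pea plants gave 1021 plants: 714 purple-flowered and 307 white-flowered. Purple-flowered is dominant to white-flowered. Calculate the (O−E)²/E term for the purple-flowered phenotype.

3.497

For a monohybrid cross between heterozygotes with complete dominance, the expected phenotypic ratio is 3:1.
Total ratio parts = 4. Expected numbers out of 1021:
  purple-flowered: 1021 × 3/4 = 765.75
  white-flowered: 1021 × 1/4 = 255.25
Contribution of purple-flowered: (714 − 765.75)² / 765.75 = 3.4973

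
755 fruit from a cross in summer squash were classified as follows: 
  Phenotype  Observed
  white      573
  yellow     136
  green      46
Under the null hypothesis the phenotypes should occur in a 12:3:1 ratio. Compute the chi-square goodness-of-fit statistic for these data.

0.329

The 12:3:1 ratio has 16 parts, so with N = 755 the expected counts are:
  white: 755 × 12/16 = 566.25
  yellow: 755 × 3/16 = 141.5625
  green: 755 × 1/16 = 47.1875
χ² = Σ (O − E)² / E
  white: (573 − 566.25)² / 566.25 = 0.0805
  yellow: (136 − 141.5625)² / 141.5625 = 0.2186
  green: (46 − 47.1875)² / 47.1875 = 0.0299
χ² = 0.0805 + 0.2186 + 0.0299 = 0.329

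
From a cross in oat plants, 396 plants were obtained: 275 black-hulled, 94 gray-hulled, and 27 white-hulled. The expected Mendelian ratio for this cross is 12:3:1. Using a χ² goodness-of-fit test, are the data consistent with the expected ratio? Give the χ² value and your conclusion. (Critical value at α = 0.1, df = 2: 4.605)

Under the 12:3:1 hypothesis (Σ ratio = 16, N = 396):
  black-hulled: 396 × 12/16 = 297
  gray-hulled: 396 × 3/16 = 74.25
  white-hulled: 396 × 1/16 = 24.75
χ² = Σ (O − E)² / E
  black-hulled: (275 − 297)² / 297 = 1.6296
  gray-hulled: (94 − 74.25)² / 74.25 = 5.2534
  white-hulled: (27 − 24.75)² / 24.75 = 0.2045
χ² = 1.6296 + 5.2534 + 0.2045 = 7.0875 ≈ 7.088
Degrees of freedom = 3 − 1 = 2; critical value at α = 0.1 is 4.605.
Since 7.088 > 4.605, we reject the null hypothesis — the data do not fit the 12:3:1 ratio.

7.088; not consistent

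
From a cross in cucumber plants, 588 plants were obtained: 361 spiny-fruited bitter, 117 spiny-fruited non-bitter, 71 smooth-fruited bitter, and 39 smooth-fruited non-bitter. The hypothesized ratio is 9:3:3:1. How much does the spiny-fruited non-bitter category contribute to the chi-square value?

0.413

The 9:3:3:1 ratio has 16 parts, so with N = 588 the expected counts are:
  spiny-fruited bitter: 588 × 9/16 = 330.75
  spiny-fruited non-bitter: 588 × 3/16 = 110.25
  smooth-fruited bitter: 588 × 3/16 = 110.25
  smooth-fruited non-bitter: 588 × 1/16 = 36.75
Contribution of spiny-fruited non-bitter: (117 − 110.25)² / 110.25 = 0.4133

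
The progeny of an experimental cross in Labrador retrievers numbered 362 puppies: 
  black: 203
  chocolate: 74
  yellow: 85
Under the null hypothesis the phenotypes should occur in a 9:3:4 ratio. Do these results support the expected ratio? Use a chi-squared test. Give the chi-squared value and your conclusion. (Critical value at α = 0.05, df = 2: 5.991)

0.889; consistent

Under the 9:3:4 hypothesis (Σ ratio = 16, N = 362):
  black: 362 × 9/16 = 203.625
  chocolate: 362 × 3/16 = 67.875
  yellow: 362 × 4/16 = 90.5
χ² = Σ (O − E)² / E
  black: (203 − 203.625)² / 203.625 = 0.0019
  chocolate: (74 − 67.875)² / 67.875 = 0.5527
  yellow: (85 − 90.5)² / 90.5 = 0.3343
χ² = 0.0019 + 0.5527 + 0.3343 = 0.8889 ≈ 0.889
Degrees of freedom = 3 − 1 = 2; critical value at α = 0.05 is 5.991.
Since 0.889 < 5.991, we fail to reject the null hypothesis — the data are consistent with the 9:3:4 ratio.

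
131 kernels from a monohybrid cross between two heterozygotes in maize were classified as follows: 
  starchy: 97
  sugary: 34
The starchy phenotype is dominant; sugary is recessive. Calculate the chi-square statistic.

0.064

For a monohybrid cross between heterozygotes with complete dominance, the expected phenotypic ratio is 3:1.
Total ratio parts = 4. Expected numbers out of 131:
  starchy: 131 × 3/4 = 98.25
  sugary: 131 × 1/4 = 32.75
χ² = Σ (O − E)² / E
  starchy: (97 − 98.25)² / 98.25 = 0.0159
  sugary: (34 − 32.75)² / 32.75 = 0.0477
χ² = 0.0159 + 0.0477 = 0.0636 ≈ 0.064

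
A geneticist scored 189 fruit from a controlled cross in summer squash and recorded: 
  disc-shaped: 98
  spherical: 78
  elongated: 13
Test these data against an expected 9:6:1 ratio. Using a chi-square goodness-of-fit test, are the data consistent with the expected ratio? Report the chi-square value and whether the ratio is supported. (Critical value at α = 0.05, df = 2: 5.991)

1.486; consistent

Expected counts for N = 189 under a 9:6:1 ratio (total parts = 16):
  disc-shaped: 189 × 9/16 = 106.3125
  spherical: 189 × 6/16 = 70.875
  elongated: 189 × 1/16 = 11.8125
χ² = Σ (O − E)² / E
  disc-shaped: (98 − 106.3125)² / 106.3125 = 0.6499
  spherical: (78 − 70.875)² / 70.875 = 0.7163
  elongated: (13 − 11.8125)² / 11.8125 = 0.1194
χ² = 0.6499 + 0.7163 + 0.1194 = 1.4856 ≈ 1.486
Degrees of freedom = 3 − 1 = 2; critical value at α = 0.05 is 5.991.
Since 1.486 < 5.991, we fail to reject the null hypothesis — the data are consistent with the 9:6:1 ratio.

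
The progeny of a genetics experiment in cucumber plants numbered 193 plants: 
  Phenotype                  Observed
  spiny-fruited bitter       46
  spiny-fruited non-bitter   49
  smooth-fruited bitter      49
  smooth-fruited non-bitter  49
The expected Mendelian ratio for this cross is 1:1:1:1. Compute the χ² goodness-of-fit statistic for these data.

0.140

Under the 1:1:1:1 hypothesis (Σ ratio = 4, N = 193):
  spiny-fruited bitter: 193 × 1/4 = 48.25
  spiny-fruited non-bitter: 193 × 1/4 = 48.25
  smooth-fruited bitter: 193 × 1/4 = 48.25
  smooth-fruited non-bitter: 193 × 1/4 = 48.25
χ² = Σ (O − E)² / E
  spiny-fruited bitter: (46 − 48.25)² / 48.25 = 0.1049
  spiny-fruited non-bitter: (49 − 48.25)² / 48.25 = 0.0117
  smooth-fruited bitter: (49 − 48.25)² / 48.25 = 0.0117
  smooth-fruited non-bitter: (49 − 48.25)² / 48.25 = 0.0117
χ² = 0.1049 + 0.0117 + 0.0117 + 0.0117 = 0.140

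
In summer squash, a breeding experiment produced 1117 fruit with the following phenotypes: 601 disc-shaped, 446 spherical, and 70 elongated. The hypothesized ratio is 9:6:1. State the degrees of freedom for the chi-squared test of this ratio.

2

A goodness-of-fit test with 3 phenotype classes has df = 3 − 1 = 2.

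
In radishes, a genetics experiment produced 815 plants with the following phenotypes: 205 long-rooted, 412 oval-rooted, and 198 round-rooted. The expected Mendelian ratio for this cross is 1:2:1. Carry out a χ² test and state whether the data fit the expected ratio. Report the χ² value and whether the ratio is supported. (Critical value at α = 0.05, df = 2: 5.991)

Expected counts for N = 815 under a 1:2:1 ratio (total parts = 4):
  long-rooted: 815 × 1/4 = 203.75
  oval-rooted: 815 × 2/4 = 407.5
  round-rooted: 815 × 1/4 = 203.75
χ² = Σ (O − E)² / E
  long-rooted: (205 − 203.75)² / 203.75 = 0.0077
  oval-rooted: (412 − 407.5)² / 407.5 = 0.0497
  round-rooted: (198 − 203.75)² / 203.75 = 0.1623
χ² = 0.0077 + 0.0497 + 0.1623 = 0.2197 ≈ 0.220
Degrees of freedom = 3 − 1 = 2; critical value at α = 0.05 is 5.991.
Since 0.220 < 5.991, we fail to reject the null hypothesis — the data are consistent with the 1:2:1 ratio.

0.220; consistent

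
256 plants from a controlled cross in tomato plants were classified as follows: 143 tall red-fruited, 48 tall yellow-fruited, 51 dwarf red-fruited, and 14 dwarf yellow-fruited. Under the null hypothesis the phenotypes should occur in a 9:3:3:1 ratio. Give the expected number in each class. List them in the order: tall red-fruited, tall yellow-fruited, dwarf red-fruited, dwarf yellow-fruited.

Expected counts for N = 256 under a 9:3:3:1 ratio (total parts = 16):
  tall red-fruited: 256 × 9/16 = 144
  tall yellow-fruited: 256 × 3/16 = 48
  dwarf red-fruited: 256 × 3/16 = 48
  dwarf yellow-fruited: 256 × 1/16 = 16

144, 48, 48, 16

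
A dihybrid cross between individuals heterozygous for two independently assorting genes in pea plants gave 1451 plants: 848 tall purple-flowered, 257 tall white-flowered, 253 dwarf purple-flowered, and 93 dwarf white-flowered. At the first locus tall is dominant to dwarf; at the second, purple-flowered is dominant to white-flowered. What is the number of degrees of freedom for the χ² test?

A dihybrid F₂ with independent assortment and complete dominance at both loci gives a 9:3:3:1 phenotypic ratio.
A goodness-of-fit test with 4 phenotype classes has df = 4 − 1 = 3.

3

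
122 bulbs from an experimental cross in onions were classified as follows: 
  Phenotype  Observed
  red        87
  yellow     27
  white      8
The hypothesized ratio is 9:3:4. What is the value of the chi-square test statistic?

Under the 9:3:4 hypothesis (Σ ratio = 16, N = 122):
  red: 122 × 9/16 = 68.625
  yellow: 122 × 3/16 = 22.875
  white: 122 × 4/16 = 30.5
χ² = Σ (O − E)² / E
  red: (87 − 68.625)² / 68.625 = 4.9201
  yellow: (27 − 22.875)² / 22.875 = 0.7439
  white: (8 − 30.5)² / 30.5 = 16.5984
χ² = 4.9201 + 0.7439 + 16.5984 = 22.2624 ≈ 22.262

22.262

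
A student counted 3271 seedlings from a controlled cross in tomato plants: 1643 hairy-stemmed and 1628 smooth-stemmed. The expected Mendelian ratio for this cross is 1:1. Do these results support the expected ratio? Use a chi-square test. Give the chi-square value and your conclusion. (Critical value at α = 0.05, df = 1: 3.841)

0.069; consistent

Under the 1:1 hypothesis (Σ ratio = 2, N = 3271):
  hairy-stemmed: 3271 × 1/2 = 1635.5
  smooth-stemmed: 3271 × 1/2 = 1635.5
χ² = Σ (O − E)² / E
  hairy-stemmed: (1643 − 1635.5)² / 1635.5 = 0.0344
  smooth-stemmed: (1628 − 1635.5)² / 1635.5 = 0.0344
χ² = 0.0344 + 0.0344 = 0.0688 ≈ 0.069
Degrees of freedom = 2 − 1 = 1; critical value at α = 0.05 is 3.841.
Since 0.069 < 3.841, we fail to reject the null hypothesis — the data are consistent with the 1:1 ratio.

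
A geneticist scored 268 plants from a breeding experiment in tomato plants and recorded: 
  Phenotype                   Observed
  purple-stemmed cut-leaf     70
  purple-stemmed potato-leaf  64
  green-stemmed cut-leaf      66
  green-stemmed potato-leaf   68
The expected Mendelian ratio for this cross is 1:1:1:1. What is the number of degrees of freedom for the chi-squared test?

3

A goodness-of-fit test with 4 phenotype classes has df = 4 − 1 = 3.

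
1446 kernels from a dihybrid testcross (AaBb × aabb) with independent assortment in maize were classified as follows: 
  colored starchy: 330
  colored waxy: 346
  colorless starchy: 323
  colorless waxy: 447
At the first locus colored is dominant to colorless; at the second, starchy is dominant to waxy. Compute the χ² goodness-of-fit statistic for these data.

A dihybrid testcross with independent assortment gives a 1:1:1:1 ratio.
Total ratio parts = 4. Expected numbers out of 1446:
  colored starchy: 1446 × 1/4 = 361.5
  colored waxy: 1446 × 1/4 = 361.5
  colorless starchy: 1446 × 1/4 = 361.5
  colorless waxy: 1446 × 1/4 = 361.5
χ² = Σ (O − E)² / E
  colored starchy: (330 − 361.5)² / 361.5 = 2.7448
  colored waxy: (346 − 361.5)² / 361.5 = 0.6646
  colorless starchy: (323 − 361.5)² / 361.5 = 4.1003
  colorless waxy: (447 − 361.5)² / 361.5 = 20.2220
χ² = 2.7448 + 0.6646 + 4.1003 + 20.2220 = 27.7317 ≈ 27.732

27.732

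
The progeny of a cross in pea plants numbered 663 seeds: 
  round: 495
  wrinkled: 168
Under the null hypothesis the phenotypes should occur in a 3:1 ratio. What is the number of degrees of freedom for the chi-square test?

1

A goodness-of-fit test with 2 phenotype classes has df = 2 − 1 = 1.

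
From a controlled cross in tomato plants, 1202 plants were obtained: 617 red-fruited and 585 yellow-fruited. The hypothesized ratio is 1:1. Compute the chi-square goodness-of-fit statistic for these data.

Total ratio parts = 2. Expected numbers out of 1202:
  red-fruited: 1202 × 1/2 = 601
  yellow-fruited: 1202 × 1/2 = 601
χ² = Σ (O − E)² / E
  red-fruited: (617 − 601)² / 601 = 0.4260
  yellow-fruited: (585 − 601)² / 601 = 0.4260
χ² = 0.4260 + 0.4260 = 0.852

0.852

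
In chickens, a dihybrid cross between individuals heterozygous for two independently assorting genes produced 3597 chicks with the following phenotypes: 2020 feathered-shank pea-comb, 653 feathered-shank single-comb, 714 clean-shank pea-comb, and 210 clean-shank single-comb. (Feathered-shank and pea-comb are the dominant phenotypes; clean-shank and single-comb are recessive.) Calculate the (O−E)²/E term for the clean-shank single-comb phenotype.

A dihybrid F₂ with independent assortment and complete dominance at both loci gives a 9:3:3:1 phenotypic ratio.
Total ratio parts = 16. Expected numbers out of 3597:
  feathered-shank pea-comb: 3597 × 9/16 = 2023.3125
  feathered-shank single-comb: 3597 × 3/16 = 674.4375
  clean-shank pea-comb: 3597 × 3/16 = 674.4375
  clean-shank single-comb: 3597 × 1/16 = 224.8125
Contribution of clean-shank single-comb: (210 − 224.8125)² / 224.8125 = 0.9760

0.976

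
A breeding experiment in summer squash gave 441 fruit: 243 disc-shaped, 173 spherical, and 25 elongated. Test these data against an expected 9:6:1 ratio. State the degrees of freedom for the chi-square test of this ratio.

A goodness-of-fit test with 3 phenotype classes has df = 3 − 1 = 2.

2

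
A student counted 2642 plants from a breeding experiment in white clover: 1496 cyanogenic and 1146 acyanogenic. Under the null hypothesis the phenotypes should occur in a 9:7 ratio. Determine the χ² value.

0.150

Under the 9:7 hypothesis (Σ ratio = 16, N = 2642):
  cyanogenic: 2642 × 9/16 = 1486.125
  acyanogenic: 2642 × 7/16 = 1155.875
χ² = Σ (O − E)² / E
  cyanogenic: (1496 − 1486.125)² / 1486.125 = 0.0656
  acyanogenic: (1146 − 1155.875)² / 1155.875 = 0.0844
χ² = 0.0656 + 0.0844 = 0.150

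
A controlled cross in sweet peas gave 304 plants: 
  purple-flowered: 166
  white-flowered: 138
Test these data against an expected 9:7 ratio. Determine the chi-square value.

Expected counts for N = 304 under a 9:7 ratio (total parts = 16):
  purple-flowered: 304 × 9/16 = 171
  white-flowered: 304 × 7/16 = 133
χ² = Σ (O − E)² / E
  purple-flowered: (166 − 171)² / 171 = 0.1462
  white-flowered: (138 − 133)² / 133 = 0.1880
χ² = 0.1462 + 0.1880 = 0.3342 ≈ 0.334

0.334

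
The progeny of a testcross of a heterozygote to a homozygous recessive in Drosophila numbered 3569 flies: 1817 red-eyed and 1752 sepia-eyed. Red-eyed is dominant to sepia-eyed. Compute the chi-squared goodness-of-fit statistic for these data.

A testcross of a heterozygote (Aa × aa) gives a 1:1 phenotypic ratio.
Expected counts for N = 3569 under a 1:1 ratio (total parts = 2):
  red-eyed: 3569 × 1/2 = 1784.5
  sepia-eyed: 3569 × 1/2 = 1784.5
χ² = Σ (O − E)² / E
  red-eyed: (1817 − 1784.5)² / 1784.5 = 0.5919
  sepia-eyed: (1752 − 1784.5)² / 1784.5 = 0.5919
χ² = 0.5919 + 0.5919 = 1.1838 ≈ 1.184

1.184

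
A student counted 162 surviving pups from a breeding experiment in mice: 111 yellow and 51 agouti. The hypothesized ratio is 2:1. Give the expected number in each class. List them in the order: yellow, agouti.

Expected counts for N = 162 under a 2:1 ratio (total parts = 3):
  yellow: 162 × 2/3 = 108
  agouti: 162 × 1/3 = 54

108, 54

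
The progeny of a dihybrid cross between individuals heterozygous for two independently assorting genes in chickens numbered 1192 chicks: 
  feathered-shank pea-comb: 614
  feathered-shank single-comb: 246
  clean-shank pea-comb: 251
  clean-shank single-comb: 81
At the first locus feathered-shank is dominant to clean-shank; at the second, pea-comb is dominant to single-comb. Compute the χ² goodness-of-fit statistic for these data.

A dihybrid F₂ with independent assortment and complete dominance at both loci gives a 9:3:3:1 phenotypic ratio.
Expected counts for N = 1192 under a 9:3:3:1 ratio (total parts = 16):
  feathered-shank pea-comb: 1192 × 9/16 = 670.5
  feathered-shank single-comb: 1192 × 3/16 = 223.5
  clean-shank pea-comb: 1192 × 3/16 = 223.5
  clean-shank single-comb: 1192 × 1/16 = 74.5
χ² = Σ (O − E)² / E
  feathered-shank pea-comb: (614 − 670.5)² / 670.5 = 4.7610
  feathered-shank single-comb: (246 − 223.5)² / 223.5 = 2.2651
  clean-shank pea-comb: (251 − 223.5)² / 223.5 = 3.3837
  clean-shank single-comb: (81 − 74.5)² / 74.5 = 0.5671
χ² = 4.7610 + 2.2651 + 3.3837 + 0.5671 = 10.9769 ≈ 10.977

10.977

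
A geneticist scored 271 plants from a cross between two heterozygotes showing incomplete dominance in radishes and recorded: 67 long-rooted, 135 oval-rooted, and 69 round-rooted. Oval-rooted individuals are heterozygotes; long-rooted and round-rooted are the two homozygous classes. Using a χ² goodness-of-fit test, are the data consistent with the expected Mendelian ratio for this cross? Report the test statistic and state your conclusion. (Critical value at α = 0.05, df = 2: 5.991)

0.033; consistent

With incomplete dominance, a heterozygote × heterozygote cross gives a 1:2:1 phenotypic ratio.
Total ratio parts = 4. Expected numbers out of 271:
  long-rooted: 271 × 1/4 = 67.75
  oval-rooted: 271 × 2/4 = 135.5
  round-rooted: 271 × 1/4 = 67.75
χ² = Σ (O − E)² / E
  long-rooted: (67 − 67.75)² / 67.75 = 0.0083
  oval-rooted: (135 − 135.5)² / 135.5 = 0.0018
  round-rooted: (69 − 67.75)² / 67.75 = 0.0231
χ² = 0.0083 + 0.0018 + 0.0231 = 0.0332 ≈ 0.033
Degrees of freedom = 3 − 1 = 2; critical value at α = 0.05 is 5.991.
Since 0.033 < 5.991, we fail to reject the null hypothesis — the data are consistent with the 1:2:1 ratio.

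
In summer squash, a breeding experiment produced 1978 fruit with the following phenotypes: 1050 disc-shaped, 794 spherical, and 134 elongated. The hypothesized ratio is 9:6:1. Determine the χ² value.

8.076

Total ratio parts = 16. Expected numbers out of 1978:
  disc-shaped: 1978 × 9/16 = 1112.625
  spherical: 1978 × 6/16 = 741.75
  elongated: 1978 × 1/16 = 123.625
χ² = Σ (O − E)² / E
  disc-shaped: (1050 − 1112.625)² / 1112.625 = 3.5249
  spherical: (794 − 741.75)² / 741.75 = 3.6806
  elongated: (134 − 123.625)² / 123.625 = 0.8707
χ² = 3.5249 + 3.6806 + 0.8707 = 8.0762 ≈ 8.076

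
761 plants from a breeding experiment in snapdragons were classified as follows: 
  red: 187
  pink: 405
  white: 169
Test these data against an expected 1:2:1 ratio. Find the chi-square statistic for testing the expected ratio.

The 1:2:1 ratio has 4 parts, so with N = 761 the expected counts are:
  red: 761 × 1/4 = 190.25
  pink: 761 × 2/4 = 380.5
  white: 761 × 1/4 = 190.25
χ² = Σ (O − E)² / E
  red: (187 − 190.25)² / 190.25 = 0.0555
  pink: (405 − 380.5)² / 380.5 = 1.5775
  white: (169 − 190.25)² / 190.25 = 2.3735
χ² = 0.0555 + 1.5775 + 2.3735 = 4.0065 ≈ 4.007

4.007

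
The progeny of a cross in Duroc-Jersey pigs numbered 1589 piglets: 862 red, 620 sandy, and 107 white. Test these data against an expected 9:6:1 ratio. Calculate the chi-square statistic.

2.704

Total ratio parts = 16. Expected numbers out of 1589:
  red: 1589 × 9/16 = 893.8125
  sandy: 1589 × 6/16 = 595.875
  white: 1589 × 1/16 = 99.3125
χ² = Σ (O − E)² / E
  red: (862 − 893.8125)² / 893.8125 = 1.1323
  sandy: (620 − 595.875)² / 595.875 = 0.9767
  white: (107 − 99.3125)² / 99.3125 = 0.5951
χ² = 1.1323 + 0.9767 + 0.5951 = 2.7041 ≈ 2.704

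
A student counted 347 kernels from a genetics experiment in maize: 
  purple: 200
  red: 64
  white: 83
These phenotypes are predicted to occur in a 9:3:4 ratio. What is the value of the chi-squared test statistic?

0.298

The 9:3:4 ratio has 16 parts, so with N = 347 the expected counts are:
  purple: 347 × 9/16 = 195.1875
  red: 347 × 3/16 = 65.0625
  white: 347 × 4/16 = 86.75
χ² = Σ (O − E)² / E
  purple: (200 − 195.1875)² / 195.1875 = 0.1187
  red: (64 − 65.0625)² / 65.0625 = 0.0174
  white: (83 − 86.75)² / 86.75 = 0.1621
χ² = 0.1187 + 0.0174 + 0.1621 = 0.2982 ≈ 0.298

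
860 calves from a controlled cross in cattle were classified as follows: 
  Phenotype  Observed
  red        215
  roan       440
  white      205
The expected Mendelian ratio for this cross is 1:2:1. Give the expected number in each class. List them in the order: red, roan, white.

215, 430, 215

Under the 1:2:1 hypothesis (Σ ratio = 4, N = 860):
  red: 860 × 1/4 = 215
  roan: 860 × 2/4 = 430
  white: 860 × 1/4 = 215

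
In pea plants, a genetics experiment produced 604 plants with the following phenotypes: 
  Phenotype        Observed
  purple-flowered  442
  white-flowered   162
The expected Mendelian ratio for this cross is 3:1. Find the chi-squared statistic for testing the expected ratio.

The 3:1 ratio has 4 parts, so with N = 604 the expected counts are:
  purple-flowered: 604 × 3/4 = 453
  white-flowered: 604 × 1/4 = 151
χ² = Σ (O − E)² / E
  purple-flowered: (442 − 453)² / 453 = 0.2671
  white-flowered: (162 − 151)² / 151 = 0.8013
χ² = 0.2671 + 0.8013 = 1.0684 ≈ 1.068

1.068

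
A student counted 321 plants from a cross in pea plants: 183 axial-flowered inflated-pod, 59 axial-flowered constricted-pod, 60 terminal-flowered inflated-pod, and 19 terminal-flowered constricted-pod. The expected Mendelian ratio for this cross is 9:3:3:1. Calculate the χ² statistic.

0.113

Total ratio parts = 16. Expected numbers out of 321:
  axial-flowered inflated-pod: 321 × 9/16 = 180.5625
  axial-flowered constricted-pod: 321 × 3/16 = 60.1875
  terminal-flowered inflated-pod: 321 × 3/16 = 60.1875
  terminal-flowered constricted-pod: 321 × 1/16 = 20.0625
χ² = Σ (O − E)² / E
  axial-flowered inflated-pod: (183 − 180.5625)² / 180.5625 = 0.0329
  axial-flowered constricted-pod: (59 − 60.1875)² / 60.1875 = 0.0234
  terminal-flowered inflated-pod: (60 − 60.1875)² / 60.1875 = 0.0006
  terminal-flowered constricted-pod: (19 − 20.0625)² / 20.0625 = 0.0563
χ² = 0.0329 + 0.0234 + 0.0006 + 0.0563 = 0.1132 ≈ 0.113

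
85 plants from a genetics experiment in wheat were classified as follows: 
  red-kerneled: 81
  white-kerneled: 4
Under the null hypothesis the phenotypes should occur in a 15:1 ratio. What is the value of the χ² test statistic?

0.346

Under the 15:1 hypothesis (Σ ratio = 16, N = 85):
  red-kerneled: 85 × 15/16 = 79.6875
  white-kerneled: 85 × 1/16 = 5.3125
χ² = Σ (O − E)² / E
  red-kerneled: (81 − 79.6875)² / 79.6875 = 0.0216
  white-kerneled: (4 − 5.3125)² / 5.3125 = 0.3243
χ² = 0.0216 + 0.3243 = 0.3459 ≈ 0.346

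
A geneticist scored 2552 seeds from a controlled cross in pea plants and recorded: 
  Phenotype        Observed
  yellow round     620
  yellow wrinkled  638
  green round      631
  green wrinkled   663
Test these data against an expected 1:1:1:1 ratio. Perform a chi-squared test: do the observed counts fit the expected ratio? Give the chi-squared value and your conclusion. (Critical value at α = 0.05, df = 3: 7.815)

The 1:1:1:1 ratio has 4 parts, so with N = 2552 the expected counts are:
  yellow round: 2552 × 1/4 = 638
  yellow wrinkled: 2552 × 1/4 = 638
  green round: 2552 × 1/4 = 638
  green wrinkled: 2552 × 1/4 = 638
χ² = Σ (O − E)² / E
  yellow round: (620 − 638)² / 638 = 0.5078
  yellow wrinkled: (638 − 638)² / 638 = 0.0000
  green round: (631 − 638)² / 638 = 0.0768
  green wrinkled: (663 − 638)² / 638 = 0.9796
χ² = 0.5078 + 0.0000 + 0.0768 + 0.9796 = 1.5642 ≈ 1.564
Degrees of freedom = 4 − 1 = 3; critical value at α = 0.05 is 7.815.
Since 1.564 < 7.815, we fail to reject the null hypothesis — the data are consistent with the 1:1:1:1 ratio.

1.564; consistent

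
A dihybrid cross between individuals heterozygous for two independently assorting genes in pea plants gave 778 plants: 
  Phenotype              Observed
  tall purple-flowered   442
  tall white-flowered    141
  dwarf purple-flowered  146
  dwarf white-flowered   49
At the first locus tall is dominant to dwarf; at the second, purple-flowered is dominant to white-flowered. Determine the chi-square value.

A dihybrid F₂ with independent assortment and complete dominance at both loci gives a 9:3:3:1 phenotypic ratio.
The 9:3:3:1 ratio has 16 parts, so with N = 778 the expected counts are:
  tall purple-flowered: 778 × 9/16 = 437.625
  tall white-flowered: 778 × 3/16 = 145.875
  dwarf purple-flowered: 778 × 3/16 = 145.875
  dwarf white-flowered: 778 × 1/16 = 48.625
χ² = Σ (O − E)² / E
  tall purple-flowered: (442 − 437.625)² / 437.625 = 0.0437
  tall white-flowered: (141 − 145.875)² / 145.875 = 0.1629
  dwarf purple-flowered: (146 − 145.875)² / 145.875 = 0.0001
  dwarf white-flowered: (49 − 48.625)² / 48.625 = 0.0029
χ² = 0.0437 + 0.1629 + 0.0001 + 0.0029 = 0.2096 ≈ 0.210

0.210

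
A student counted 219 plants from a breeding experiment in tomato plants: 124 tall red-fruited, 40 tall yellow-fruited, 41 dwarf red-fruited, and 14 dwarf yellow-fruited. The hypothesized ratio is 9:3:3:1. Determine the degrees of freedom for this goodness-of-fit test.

A goodness-of-fit test with 4 phenotype classes has df = 4 − 1 = 3.

3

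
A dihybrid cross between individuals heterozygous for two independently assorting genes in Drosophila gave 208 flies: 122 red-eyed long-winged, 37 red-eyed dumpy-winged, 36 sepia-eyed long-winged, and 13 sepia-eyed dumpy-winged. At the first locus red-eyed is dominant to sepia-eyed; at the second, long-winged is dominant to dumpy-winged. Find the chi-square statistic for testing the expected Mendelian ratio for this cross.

0.547

A dihybrid F₂ with independent assortment and complete dominance at both loci gives a 9:3:3:1 phenotypic ratio.
The 9:3:3:1 ratio has 16 parts, so with N = 208 the expected counts are:
  red-eyed long-winged: 208 × 9/16 = 117
  red-eyed dumpy-winged: 208 × 3/16 = 39
  sepia-eyed long-winged: 208 × 3/16 = 39
  sepia-eyed dumpy-winged: 208 × 1/16 = 13
χ² = Σ (O − E)² / E
  red-eyed long-winged: (122 − 117)² / 117 = 0.2137
  red-eyed dumpy-winged: (37 − 39)² / 39 = 0.1026
  sepia-eyed long-winged: (36 − 39)² / 39 = 0.2308
  sepia-eyed dumpy-winged: (13 − 13)² / 13 = 0.0000
χ² = 0.2137 + 0.1026 + 0.2308 + 0.0000 = 0.5471 ≈ 0.547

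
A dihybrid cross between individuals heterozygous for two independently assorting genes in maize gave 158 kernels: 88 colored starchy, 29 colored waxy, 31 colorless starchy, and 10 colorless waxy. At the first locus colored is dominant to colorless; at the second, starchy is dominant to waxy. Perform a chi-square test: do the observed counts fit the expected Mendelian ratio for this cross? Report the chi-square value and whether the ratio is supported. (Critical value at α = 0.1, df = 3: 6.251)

A dihybrid F₂ with independent assortment and complete dominance at both loci gives a 9:3:3:1 phenotypic ratio.
Under the 9:3:3:1 hypothesis (Σ ratio = 16, N = 158):
  colored starchy: 158 × 9/16 = 88.875
  colored waxy: 158 × 3/16 = 29.625
  colorless starchy: 158 × 3/16 = 29.625
  colorless waxy: 158 × 1/16 = 9.875
χ² = Σ (O − E)² / E
  colored starchy: (88 − 88.875)² / 88.875 = 0.0086
  colored waxy: (29 − 29.625)² / 29.625 = 0.0132
  colorless starchy: (31 − 29.625)² / 29.625 = 0.0638
  colorless waxy: (10 − 9.875)² / 9.875 = 0.0016
χ² = 0.0086 + 0.0132 + 0.0638 + 0.0016 = 0.0872 ≈ 0.087
Degrees of freedom = 4 − 1 = 3; critical value at α = 0.1 is 6.251.
Since 0.087 < 6.251, we fail to reject the null hypothesis — the data are consistent with the 9:3:3:1 ratio.

0.087; consistent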